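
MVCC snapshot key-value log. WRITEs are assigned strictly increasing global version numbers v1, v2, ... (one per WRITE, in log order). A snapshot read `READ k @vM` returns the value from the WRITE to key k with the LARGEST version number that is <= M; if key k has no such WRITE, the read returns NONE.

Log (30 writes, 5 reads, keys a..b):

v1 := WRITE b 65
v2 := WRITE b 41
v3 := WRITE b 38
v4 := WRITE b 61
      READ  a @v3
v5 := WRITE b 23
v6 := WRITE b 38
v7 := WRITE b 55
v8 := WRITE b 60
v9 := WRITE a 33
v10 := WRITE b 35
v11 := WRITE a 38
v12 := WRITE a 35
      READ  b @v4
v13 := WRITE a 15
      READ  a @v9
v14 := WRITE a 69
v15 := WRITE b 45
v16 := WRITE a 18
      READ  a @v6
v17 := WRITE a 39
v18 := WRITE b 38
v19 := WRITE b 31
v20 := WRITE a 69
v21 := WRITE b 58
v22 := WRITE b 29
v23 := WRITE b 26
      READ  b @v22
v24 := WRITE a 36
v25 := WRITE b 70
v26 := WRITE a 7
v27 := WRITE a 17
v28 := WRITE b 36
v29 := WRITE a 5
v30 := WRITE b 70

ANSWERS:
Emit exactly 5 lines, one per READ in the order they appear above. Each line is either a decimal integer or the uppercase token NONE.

Answer: NONE
61
33
NONE
29

Derivation:
v1: WRITE b=65  (b history now [(1, 65)])
v2: WRITE b=41  (b history now [(1, 65), (2, 41)])
v3: WRITE b=38  (b history now [(1, 65), (2, 41), (3, 38)])
v4: WRITE b=61  (b history now [(1, 65), (2, 41), (3, 38), (4, 61)])
READ a @v3: history=[] -> no version <= 3 -> NONE
v5: WRITE b=23  (b history now [(1, 65), (2, 41), (3, 38), (4, 61), (5, 23)])
v6: WRITE b=38  (b history now [(1, 65), (2, 41), (3, 38), (4, 61), (5, 23), (6, 38)])
v7: WRITE b=55  (b history now [(1, 65), (2, 41), (3, 38), (4, 61), (5, 23), (6, 38), (7, 55)])
v8: WRITE b=60  (b history now [(1, 65), (2, 41), (3, 38), (4, 61), (5, 23), (6, 38), (7, 55), (8, 60)])
v9: WRITE a=33  (a history now [(9, 33)])
v10: WRITE b=35  (b history now [(1, 65), (2, 41), (3, 38), (4, 61), (5, 23), (6, 38), (7, 55), (8, 60), (10, 35)])
v11: WRITE a=38  (a history now [(9, 33), (11, 38)])
v12: WRITE a=35  (a history now [(9, 33), (11, 38), (12, 35)])
READ b @v4: history=[(1, 65), (2, 41), (3, 38), (4, 61), (5, 23), (6, 38), (7, 55), (8, 60), (10, 35)] -> pick v4 -> 61
v13: WRITE a=15  (a history now [(9, 33), (11, 38), (12, 35), (13, 15)])
READ a @v9: history=[(9, 33), (11, 38), (12, 35), (13, 15)] -> pick v9 -> 33
v14: WRITE a=69  (a history now [(9, 33), (11, 38), (12, 35), (13, 15), (14, 69)])
v15: WRITE b=45  (b history now [(1, 65), (2, 41), (3, 38), (4, 61), (5, 23), (6, 38), (7, 55), (8, 60), (10, 35), (15, 45)])
v16: WRITE a=18  (a history now [(9, 33), (11, 38), (12, 35), (13, 15), (14, 69), (16, 18)])
READ a @v6: history=[(9, 33), (11, 38), (12, 35), (13, 15), (14, 69), (16, 18)] -> no version <= 6 -> NONE
v17: WRITE a=39  (a history now [(9, 33), (11, 38), (12, 35), (13, 15), (14, 69), (16, 18), (17, 39)])
v18: WRITE b=38  (b history now [(1, 65), (2, 41), (3, 38), (4, 61), (5, 23), (6, 38), (7, 55), (8, 60), (10, 35), (15, 45), (18, 38)])
v19: WRITE b=31  (b history now [(1, 65), (2, 41), (3, 38), (4, 61), (5, 23), (6, 38), (7, 55), (8, 60), (10, 35), (15, 45), (18, 38), (19, 31)])
v20: WRITE a=69  (a history now [(9, 33), (11, 38), (12, 35), (13, 15), (14, 69), (16, 18), (17, 39), (20, 69)])
v21: WRITE b=58  (b history now [(1, 65), (2, 41), (3, 38), (4, 61), (5, 23), (6, 38), (7, 55), (8, 60), (10, 35), (15, 45), (18, 38), (19, 31), (21, 58)])
v22: WRITE b=29  (b history now [(1, 65), (2, 41), (3, 38), (4, 61), (5, 23), (6, 38), (7, 55), (8, 60), (10, 35), (15, 45), (18, 38), (19, 31), (21, 58), (22, 29)])
v23: WRITE b=26  (b history now [(1, 65), (2, 41), (3, 38), (4, 61), (5, 23), (6, 38), (7, 55), (8, 60), (10, 35), (15, 45), (18, 38), (19, 31), (21, 58), (22, 29), (23, 26)])
READ b @v22: history=[(1, 65), (2, 41), (3, 38), (4, 61), (5, 23), (6, 38), (7, 55), (8, 60), (10, 35), (15, 45), (18, 38), (19, 31), (21, 58), (22, 29), (23, 26)] -> pick v22 -> 29
v24: WRITE a=36  (a history now [(9, 33), (11, 38), (12, 35), (13, 15), (14, 69), (16, 18), (17, 39), (20, 69), (24, 36)])
v25: WRITE b=70  (b history now [(1, 65), (2, 41), (3, 38), (4, 61), (5, 23), (6, 38), (7, 55), (8, 60), (10, 35), (15, 45), (18, 38), (19, 31), (21, 58), (22, 29), (23, 26), (25, 70)])
v26: WRITE a=7  (a history now [(9, 33), (11, 38), (12, 35), (13, 15), (14, 69), (16, 18), (17, 39), (20, 69), (24, 36), (26, 7)])
v27: WRITE a=17  (a history now [(9, 33), (11, 38), (12, 35), (13, 15), (14, 69), (16, 18), (17, 39), (20, 69), (24, 36), (26, 7), (27, 17)])
v28: WRITE b=36  (b history now [(1, 65), (2, 41), (3, 38), (4, 61), (5, 23), (6, 38), (7, 55), (8, 60), (10, 35), (15, 45), (18, 38), (19, 31), (21, 58), (22, 29), (23, 26), (25, 70), (28, 36)])
v29: WRITE a=5  (a history now [(9, 33), (11, 38), (12, 35), (13, 15), (14, 69), (16, 18), (17, 39), (20, 69), (24, 36), (26, 7), (27, 17), (29, 5)])
v30: WRITE b=70  (b history now [(1, 65), (2, 41), (3, 38), (4, 61), (5, 23), (6, 38), (7, 55), (8, 60), (10, 35), (15, 45), (18, 38), (19, 31), (21, 58), (22, 29), (23, 26), (25, 70), (28, 36), (30, 70)])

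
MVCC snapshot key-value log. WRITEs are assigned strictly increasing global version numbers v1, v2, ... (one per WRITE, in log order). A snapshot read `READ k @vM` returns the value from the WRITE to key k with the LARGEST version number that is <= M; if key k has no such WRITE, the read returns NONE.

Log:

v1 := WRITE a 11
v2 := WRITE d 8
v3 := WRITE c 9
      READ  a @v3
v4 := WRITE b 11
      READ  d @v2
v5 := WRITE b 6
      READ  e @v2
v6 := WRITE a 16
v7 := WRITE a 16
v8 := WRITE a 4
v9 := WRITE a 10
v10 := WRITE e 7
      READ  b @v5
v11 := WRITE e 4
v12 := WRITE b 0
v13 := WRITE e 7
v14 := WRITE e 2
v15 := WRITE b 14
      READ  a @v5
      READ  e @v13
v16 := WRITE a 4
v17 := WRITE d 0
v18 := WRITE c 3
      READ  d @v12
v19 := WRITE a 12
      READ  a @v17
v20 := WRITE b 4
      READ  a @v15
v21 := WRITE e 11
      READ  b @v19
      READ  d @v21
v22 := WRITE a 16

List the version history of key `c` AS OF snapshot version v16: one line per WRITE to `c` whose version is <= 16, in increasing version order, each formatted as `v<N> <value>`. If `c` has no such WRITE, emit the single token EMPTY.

Answer: v3 9

Derivation:
Scan writes for key=c with version <= 16:
  v1 WRITE a 11 -> skip
  v2 WRITE d 8 -> skip
  v3 WRITE c 9 -> keep
  v4 WRITE b 11 -> skip
  v5 WRITE b 6 -> skip
  v6 WRITE a 16 -> skip
  v7 WRITE a 16 -> skip
  v8 WRITE a 4 -> skip
  v9 WRITE a 10 -> skip
  v10 WRITE e 7 -> skip
  v11 WRITE e 4 -> skip
  v12 WRITE b 0 -> skip
  v13 WRITE e 7 -> skip
  v14 WRITE e 2 -> skip
  v15 WRITE b 14 -> skip
  v16 WRITE a 4 -> skip
  v17 WRITE d 0 -> skip
  v18 WRITE c 3 -> drop (> snap)
  v19 WRITE a 12 -> skip
  v20 WRITE b 4 -> skip
  v21 WRITE e 11 -> skip
  v22 WRITE a 16 -> skip
Collected: [(3, 9)]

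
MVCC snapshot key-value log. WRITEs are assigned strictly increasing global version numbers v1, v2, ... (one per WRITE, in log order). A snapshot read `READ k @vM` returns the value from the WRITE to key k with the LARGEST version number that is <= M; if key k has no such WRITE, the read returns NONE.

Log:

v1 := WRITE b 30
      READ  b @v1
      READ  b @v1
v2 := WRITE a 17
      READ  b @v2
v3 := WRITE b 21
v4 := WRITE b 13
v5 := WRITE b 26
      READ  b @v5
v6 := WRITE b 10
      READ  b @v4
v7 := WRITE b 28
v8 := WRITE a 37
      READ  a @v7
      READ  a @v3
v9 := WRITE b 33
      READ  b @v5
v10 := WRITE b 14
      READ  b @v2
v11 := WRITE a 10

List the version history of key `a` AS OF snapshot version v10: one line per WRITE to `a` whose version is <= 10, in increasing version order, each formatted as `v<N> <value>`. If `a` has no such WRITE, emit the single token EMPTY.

Scan writes for key=a with version <= 10:
  v1 WRITE b 30 -> skip
  v2 WRITE a 17 -> keep
  v3 WRITE b 21 -> skip
  v4 WRITE b 13 -> skip
  v5 WRITE b 26 -> skip
  v6 WRITE b 10 -> skip
  v7 WRITE b 28 -> skip
  v8 WRITE a 37 -> keep
  v9 WRITE b 33 -> skip
  v10 WRITE b 14 -> skip
  v11 WRITE a 10 -> drop (> snap)
Collected: [(2, 17), (8, 37)]

Answer: v2 17
v8 37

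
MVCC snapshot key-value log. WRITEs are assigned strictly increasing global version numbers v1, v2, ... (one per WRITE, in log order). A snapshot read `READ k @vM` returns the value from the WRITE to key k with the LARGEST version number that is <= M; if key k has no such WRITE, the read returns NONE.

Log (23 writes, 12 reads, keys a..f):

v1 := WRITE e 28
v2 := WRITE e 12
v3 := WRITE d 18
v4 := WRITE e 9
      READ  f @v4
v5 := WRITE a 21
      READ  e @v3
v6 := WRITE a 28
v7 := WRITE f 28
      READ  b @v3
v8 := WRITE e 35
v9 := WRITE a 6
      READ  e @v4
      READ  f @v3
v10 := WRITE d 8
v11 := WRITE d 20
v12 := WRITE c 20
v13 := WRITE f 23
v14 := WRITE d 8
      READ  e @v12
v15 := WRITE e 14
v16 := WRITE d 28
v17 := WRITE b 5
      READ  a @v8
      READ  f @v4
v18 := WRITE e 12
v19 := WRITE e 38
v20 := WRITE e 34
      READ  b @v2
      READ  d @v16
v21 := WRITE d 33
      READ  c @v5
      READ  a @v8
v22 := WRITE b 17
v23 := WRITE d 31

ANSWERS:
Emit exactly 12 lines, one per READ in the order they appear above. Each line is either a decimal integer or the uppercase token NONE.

v1: WRITE e=28  (e history now [(1, 28)])
v2: WRITE e=12  (e history now [(1, 28), (2, 12)])
v3: WRITE d=18  (d history now [(3, 18)])
v4: WRITE e=9  (e history now [(1, 28), (2, 12), (4, 9)])
READ f @v4: history=[] -> no version <= 4 -> NONE
v5: WRITE a=21  (a history now [(5, 21)])
READ e @v3: history=[(1, 28), (2, 12), (4, 9)] -> pick v2 -> 12
v6: WRITE a=28  (a history now [(5, 21), (6, 28)])
v7: WRITE f=28  (f history now [(7, 28)])
READ b @v3: history=[] -> no version <= 3 -> NONE
v8: WRITE e=35  (e history now [(1, 28), (2, 12), (4, 9), (8, 35)])
v9: WRITE a=6  (a history now [(5, 21), (6, 28), (9, 6)])
READ e @v4: history=[(1, 28), (2, 12), (4, 9), (8, 35)] -> pick v4 -> 9
READ f @v3: history=[(7, 28)] -> no version <= 3 -> NONE
v10: WRITE d=8  (d history now [(3, 18), (10, 8)])
v11: WRITE d=20  (d history now [(3, 18), (10, 8), (11, 20)])
v12: WRITE c=20  (c history now [(12, 20)])
v13: WRITE f=23  (f history now [(7, 28), (13, 23)])
v14: WRITE d=8  (d history now [(3, 18), (10, 8), (11, 20), (14, 8)])
READ e @v12: history=[(1, 28), (2, 12), (4, 9), (8, 35)] -> pick v8 -> 35
v15: WRITE e=14  (e history now [(1, 28), (2, 12), (4, 9), (8, 35), (15, 14)])
v16: WRITE d=28  (d history now [(3, 18), (10, 8), (11, 20), (14, 8), (16, 28)])
v17: WRITE b=5  (b history now [(17, 5)])
READ a @v8: history=[(5, 21), (6, 28), (9, 6)] -> pick v6 -> 28
READ f @v4: history=[(7, 28), (13, 23)] -> no version <= 4 -> NONE
v18: WRITE e=12  (e history now [(1, 28), (2, 12), (4, 9), (8, 35), (15, 14), (18, 12)])
v19: WRITE e=38  (e history now [(1, 28), (2, 12), (4, 9), (8, 35), (15, 14), (18, 12), (19, 38)])
v20: WRITE e=34  (e history now [(1, 28), (2, 12), (4, 9), (8, 35), (15, 14), (18, 12), (19, 38), (20, 34)])
READ b @v2: history=[(17, 5)] -> no version <= 2 -> NONE
READ d @v16: history=[(3, 18), (10, 8), (11, 20), (14, 8), (16, 28)] -> pick v16 -> 28
v21: WRITE d=33  (d history now [(3, 18), (10, 8), (11, 20), (14, 8), (16, 28), (21, 33)])
READ c @v5: history=[(12, 20)] -> no version <= 5 -> NONE
READ a @v8: history=[(5, 21), (6, 28), (9, 6)] -> pick v6 -> 28
v22: WRITE b=17  (b history now [(17, 5), (22, 17)])
v23: WRITE d=31  (d history now [(3, 18), (10, 8), (11, 20), (14, 8), (16, 28), (21, 33), (23, 31)])

Answer: NONE
12
NONE
9
NONE
35
28
NONE
NONE
28
NONE
28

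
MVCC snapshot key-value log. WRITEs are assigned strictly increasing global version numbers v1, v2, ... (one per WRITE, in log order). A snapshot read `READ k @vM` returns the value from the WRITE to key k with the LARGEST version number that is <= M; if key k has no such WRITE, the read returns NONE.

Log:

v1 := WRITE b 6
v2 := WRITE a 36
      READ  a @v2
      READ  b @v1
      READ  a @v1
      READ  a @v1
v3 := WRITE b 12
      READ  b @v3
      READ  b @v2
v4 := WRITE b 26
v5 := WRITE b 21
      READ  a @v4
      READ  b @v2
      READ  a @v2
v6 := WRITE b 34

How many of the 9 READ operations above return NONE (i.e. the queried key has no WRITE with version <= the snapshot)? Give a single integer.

v1: WRITE b=6  (b history now [(1, 6)])
v2: WRITE a=36  (a history now [(2, 36)])
READ a @v2: history=[(2, 36)] -> pick v2 -> 36
READ b @v1: history=[(1, 6)] -> pick v1 -> 6
READ a @v1: history=[(2, 36)] -> no version <= 1 -> NONE
READ a @v1: history=[(2, 36)] -> no version <= 1 -> NONE
v3: WRITE b=12  (b history now [(1, 6), (3, 12)])
READ b @v3: history=[(1, 6), (3, 12)] -> pick v3 -> 12
READ b @v2: history=[(1, 6), (3, 12)] -> pick v1 -> 6
v4: WRITE b=26  (b history now [(1, 6), (3, 12), (4, 26)])
v5: WRITE b=21  (b history now [(1, 6), (3, 12), (4, 26), (5, 21)])
READ a @v4: history=[(2, 36)] -> pick v2 -> 36
READ b @v2: history=[(1, 6), (3, 12), (4, 26), (5, 21)] -> pick v1 -> 6
READ a @v2: history=[(2, 36)] -> pick v2 -> 36
v6: WRITE b=34  (b history now [(1, 6), (3, 12), (4, 26), (5, 21), (6, 34)])
Read results in order: ['36', '6', 'NONE', 'NONE', '12', '6', '36', '6', '36']
NONE count = 2

Answer: 2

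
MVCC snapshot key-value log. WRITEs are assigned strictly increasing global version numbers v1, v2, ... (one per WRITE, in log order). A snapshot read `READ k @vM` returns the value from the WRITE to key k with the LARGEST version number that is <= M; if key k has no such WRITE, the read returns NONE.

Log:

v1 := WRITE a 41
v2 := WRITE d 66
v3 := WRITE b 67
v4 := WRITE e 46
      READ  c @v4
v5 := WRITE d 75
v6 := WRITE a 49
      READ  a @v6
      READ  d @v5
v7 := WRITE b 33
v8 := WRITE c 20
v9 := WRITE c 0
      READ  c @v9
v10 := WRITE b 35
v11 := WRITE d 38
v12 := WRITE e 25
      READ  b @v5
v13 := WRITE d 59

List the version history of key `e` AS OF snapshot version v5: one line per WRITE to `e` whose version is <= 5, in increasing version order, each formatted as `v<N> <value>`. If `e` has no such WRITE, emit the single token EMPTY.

Answer: v4 46

Derivation:
Scan writes for key=e with version <= 5:
  v1 WRITE a 41 -> skip
  v2 WRITE d 66 -> skip
  v3 WRITE b 67 -> skip
  v4 WRITE e 46 -> keep
  v5 WRITE d 75 -> skip
  v6 WRITE a 49 -> skip
  v7 WRITE b 33 -> skip
  v8 WRITE c 20 -> skip
  v9 WRITE c 0 -> skip
  v10 WRITE b 35 -> skip
  v11 WRITE d 38 -> skip
  v12 WRITE e 25 -> drop (> snap)
  v13 WRITE d 59 -> skip
Collected: [(4, 46)]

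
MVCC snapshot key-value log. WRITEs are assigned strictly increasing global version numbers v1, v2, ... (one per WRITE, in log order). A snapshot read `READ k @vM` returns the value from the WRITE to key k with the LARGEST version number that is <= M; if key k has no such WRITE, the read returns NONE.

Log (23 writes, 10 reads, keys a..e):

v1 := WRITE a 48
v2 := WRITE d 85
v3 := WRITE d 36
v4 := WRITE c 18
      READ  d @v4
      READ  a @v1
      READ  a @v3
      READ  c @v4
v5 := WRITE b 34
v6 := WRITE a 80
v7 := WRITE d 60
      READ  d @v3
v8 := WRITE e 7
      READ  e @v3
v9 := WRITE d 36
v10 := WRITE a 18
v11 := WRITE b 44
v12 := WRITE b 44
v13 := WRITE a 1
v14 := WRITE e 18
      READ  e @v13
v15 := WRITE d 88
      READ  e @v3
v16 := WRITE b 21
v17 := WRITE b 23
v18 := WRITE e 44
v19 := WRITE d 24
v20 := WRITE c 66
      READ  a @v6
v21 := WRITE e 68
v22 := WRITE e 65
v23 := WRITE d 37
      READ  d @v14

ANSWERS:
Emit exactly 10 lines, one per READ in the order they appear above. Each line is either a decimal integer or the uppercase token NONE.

v1: WRITE a=48  (a history now [(1, 48)])
v2: WRITE d=85  (d history now [(2, 85)])
v3: WRITE d=36  (d history now [(2, 85), (3, 36)])
v4: WRITE c=18  (c history now [(4, 18)])
READ d @v4: history=[(2, 85), (3, 36)] -> pick v3 -> 36
READ a @v1: history=[(1, 48)] -> pick v1 -> 48
READ a @v3: history=[(1, 48)] -> pick v1 -> 48
READ c @v4: history=[(4, 18)] -> pick v4 -> 18
v5: WRITE b=34  (b history now [(5, 34)])
v6: WRITE a=80  (a history now [(1, 48), (6, 80)])
v7: WRITE d=60  (d history now [(2, 85), (3, 36), (7, 60)])
READ d @v3: history=[(2, 85), (3, 36), (7, 60)] -> pick v3 -> 36
v8: WRITE e=7  (e history now [(8, 7)])
READ e @v3: history=[(8, 7)] -> no version <= 3 -> NONE
v9: WRITE d=36  (d history now [(2, 85), (3, 36), (7, 60), (9, 36)])
v10: WRITE a=18  (a history now [(1, 48), (6, 80), (10, 18)])
v11: WRITE b=44  (b history now [(5, 34), (11, 44)])
v12: WRITE b=44  (b history now [(5, 34), (11, 44), (12, 44)])
v13: WRITE a=1  (a history now [(1, 48), (6, 80), (10, 18), (13, 1)])
v14: WRITE e=18  (e history now [(8, 7), (14, 18)])
READ e @v13: history=[(8, 7), (14, 18)] -> pick v8 -> 7
v15: WRITE d=88  (d history now [(2, 85), (3, 36), (7, 60), (9, 36), (15, 88)])
READ e @v3: history=[(8, 7), (14, 18)] -> no version <= 3 -> NONE
v16: WRITE b=21  (b history now [(5, 34), (11, 44), (12, 44), (16, 21)])
v17: WRITE b=23  (b history now [(5, 34), (11, 44), (12, 44), (16, 21), (17, 23)])
v18: WRITE e=44  (e history now [(8, 7), (14, 18), (18, 44)])
v19: WRITE d=24  (d history now [(2, 85), (3, 36), (7, 60), (9, 36), (15, 88), (19, 24)])
v20: WRITE c=66  (c history now [(4, 18), (20, 66)])
READ a @v6: history=[(1, 48), (6, 80), (10, 18), (13, 1)] -> pick v6 -> 80
v21: WRITE e=68  (e history now [(8, 7), (14, 18), (18, 44), (21, 68)])
v22: WRITE e=65  (e history now [(8, 7), (14, 18), (18, 44), (21, 68), (22, 65)])
v23: WRITE d=37  (d history now [(2, 85), (3, 36), (7, 60), (9, 36), (15, 88), (19, 24), (23, 37)])
READ d @v14: history=[(2, 85), (3, 36), (7, 60), (9, 36), (15, 88), (19, 24), (23, 37)] -> pick v9 -> 36

Answer: 36
48
48
18
36
NONE
7
NONE
80
36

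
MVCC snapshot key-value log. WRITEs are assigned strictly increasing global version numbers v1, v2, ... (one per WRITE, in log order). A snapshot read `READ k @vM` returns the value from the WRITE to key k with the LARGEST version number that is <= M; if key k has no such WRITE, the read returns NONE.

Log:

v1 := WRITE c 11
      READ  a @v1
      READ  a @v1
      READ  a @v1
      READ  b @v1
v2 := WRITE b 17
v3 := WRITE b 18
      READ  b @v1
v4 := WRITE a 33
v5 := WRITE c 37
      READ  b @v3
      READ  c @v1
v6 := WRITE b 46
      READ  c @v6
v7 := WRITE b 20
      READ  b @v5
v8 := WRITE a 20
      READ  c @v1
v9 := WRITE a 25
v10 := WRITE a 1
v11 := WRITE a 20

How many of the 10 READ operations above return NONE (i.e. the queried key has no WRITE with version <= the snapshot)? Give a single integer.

Answer: 5

Derivation:
v1: WRITE c=11  (c history now [(1, 11)])
READ a @v1: history=[] -> no version <= 1 -> NONE
READ a @v1: history=[] -> no version <= 1 -> NONE
READ a @v1: history=[] -> no version <= 1 -> NONE
READ b @v1: history=[] -> no version <= 1 -> NONE
v2: WRITE b=17  (b history now [(2, 17)])
v3: WRITE b=18  (b history now [(2, 17), (3, 18)])
READ b @v1: history=[(2, 17), (3, 18)] -> no version <= 1 -> NONE
v4: WRITE a=33  (a history now [(4, 33)])
v5: WRITE c=37  (c history now [(1, 11), (5, 37)])
READ b @v3: history=[(2, 17), (3, 18)] -> pick v3 -> 18
READ c @v1: history=[(1, 11), (5, 37)] -> pick v1 -> 11
v6: WRITE b=46  (b history now [(2, 17), (3, 18), (6, 46)])
READ c @v6: history=[(1, 11), (5, 37)] -> pick v5 -> 37
v7: WRITE b=20  (b history now [(2, 17), (3, 18), (6, 46), (7, 20)])
READ b @v5: history=[(2, 17), (3, 18), (6, 46), (7, 20)] -> pick v3 -> 18
v8: WRITE a=20  (a history now [(4, 33), (8, 20)])
READ c @v1: history=[(1, 11), (5, 37)] -> pick v1 -> 11
v9: WRITE a=25  (a history now [(4, 33), (8, 20), (9, 25)])
v10: WRITE a=1  (a history now [(4, 33), (8, 20), (9, 25), (10, 1)])
v11: WRITE a=20  (a history now [(4, 33), (8, 20), (9, 25), (10, 1), (11, 20)])
Read results in order: ['NONE', 'NONE', 'NONE', 'NONE', 'NONE', '18', '11', '37', '18', '11']
NONE count = 5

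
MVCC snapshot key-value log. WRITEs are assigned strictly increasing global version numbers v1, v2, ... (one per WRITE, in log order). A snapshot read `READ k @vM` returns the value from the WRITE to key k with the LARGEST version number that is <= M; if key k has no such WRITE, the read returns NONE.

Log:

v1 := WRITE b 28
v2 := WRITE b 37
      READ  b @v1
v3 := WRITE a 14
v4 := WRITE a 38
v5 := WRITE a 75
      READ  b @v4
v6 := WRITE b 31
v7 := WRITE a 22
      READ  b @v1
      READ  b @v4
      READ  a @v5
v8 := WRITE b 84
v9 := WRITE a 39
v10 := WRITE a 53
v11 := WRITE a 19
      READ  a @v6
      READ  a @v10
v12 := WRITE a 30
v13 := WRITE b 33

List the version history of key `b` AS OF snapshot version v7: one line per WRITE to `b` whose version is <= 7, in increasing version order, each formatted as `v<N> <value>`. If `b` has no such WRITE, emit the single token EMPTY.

Scan writes for key=b with version <= 7:
  v1 WRITE b 28 -> keep
  v2 WRITE b 37 -> keep
  v3 WRITE a 14 -> skip
  v4 WRITE a 38 -> skip
  v5 WRITE a 75 -> skip
  v6 WRITE b 31 -> keep
  v7 WRITE a 22 -> skip
  v8 WRITE b 84 -> drop (> snap)
  v9 WRITE a 39 -> skip
  v10 WRITE a 53 -> skip
  v11 WRITE a 19 -> skip
  v12 WRITE a 30 -> skip
  v13 WRITE b 33 -> drop (> snap)
Collected: [(1, 28), (2, 37), (6, 31)]

Answer: v1 28
v2 37
v6 31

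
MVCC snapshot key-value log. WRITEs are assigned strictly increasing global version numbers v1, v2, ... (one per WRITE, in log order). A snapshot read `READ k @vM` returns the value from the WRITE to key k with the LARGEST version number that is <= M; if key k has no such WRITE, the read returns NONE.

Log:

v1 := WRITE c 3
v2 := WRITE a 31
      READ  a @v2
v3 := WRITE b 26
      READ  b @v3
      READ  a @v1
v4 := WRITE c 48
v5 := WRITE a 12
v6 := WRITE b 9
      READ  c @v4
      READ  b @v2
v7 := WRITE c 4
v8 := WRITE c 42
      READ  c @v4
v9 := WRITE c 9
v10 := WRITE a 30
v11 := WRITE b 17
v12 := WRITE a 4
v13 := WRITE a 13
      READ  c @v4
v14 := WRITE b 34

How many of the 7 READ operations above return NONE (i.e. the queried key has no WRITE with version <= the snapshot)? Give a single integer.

v1: WRITE c=3  (c history now [(1, 3)])
v2: WRITE a=31  (a history now [(2, 31)])
READ a @v2: history=[(2, 31)] -> pick v2 -> 31
v3: WRITE b=26  (b history now [(3, 26)])
READ b @v3: history=[(3, 26)] -> pick v3 -> 26
READ a @v1: history=[(2, 31)] -> no version <= 1 -> NONE
v4: WRITE c=48  (c history now [(1, 3), (4, 48)])
v5: WRITE a=12  (a history now [(2, 31), (5, 12)])
v6: WRITE b=9  (b history now [(3, 26), (6, 9)])
READ c @v4: history=[(1, 3), (4, 48)] -> pick v4 -> 48
READ b @v2: history=[(3, 26), (6, 9)] -> no version <= 2 -> NONE
v7: WRITE c=4  (c history now [(1, 3), (4, 48), (7, 4)])
v8: WRITE c=42  (c history now [(1, 3), (4, 48), (7, 4), (8, 42)])
READ c @v4: history=[(1, 3), (4, 48), (7, 4), (8, 42)] -> pick v4 -> 48
v9: WRITE c=9  (c history now [(1, 3), (4, 48), (7, 4), (8, 42), (9, 9)])
v10: WRITE a=30  (a history now [(2, 31), (5, 12), (10, 30)])
v11: WRITE b=17  (b history now [(3, 26), (6, 9), (11, 17)])
v12: WRITE a=4  (a history now [(2, 31), (5, 12), (10, 30), (12, 4)])
v13: WRITE a=13  (a history now [(2, 31), (5, 12), (10, 30), (12, 4), (13, 13)])
READ c @v4: history=[(1, 3), (4, 48), (7, 4), (8, 42), (9, 9)] -> pick v4 -> 48
v14: WRITE b=34  (b history now [(3, 26), (6, 9), (11, 17), (14, 34)])
Read results in order: ['31', '26', 'NONE', '48', 'NONE', '48', '48']
NONE count = 2

Answer: 2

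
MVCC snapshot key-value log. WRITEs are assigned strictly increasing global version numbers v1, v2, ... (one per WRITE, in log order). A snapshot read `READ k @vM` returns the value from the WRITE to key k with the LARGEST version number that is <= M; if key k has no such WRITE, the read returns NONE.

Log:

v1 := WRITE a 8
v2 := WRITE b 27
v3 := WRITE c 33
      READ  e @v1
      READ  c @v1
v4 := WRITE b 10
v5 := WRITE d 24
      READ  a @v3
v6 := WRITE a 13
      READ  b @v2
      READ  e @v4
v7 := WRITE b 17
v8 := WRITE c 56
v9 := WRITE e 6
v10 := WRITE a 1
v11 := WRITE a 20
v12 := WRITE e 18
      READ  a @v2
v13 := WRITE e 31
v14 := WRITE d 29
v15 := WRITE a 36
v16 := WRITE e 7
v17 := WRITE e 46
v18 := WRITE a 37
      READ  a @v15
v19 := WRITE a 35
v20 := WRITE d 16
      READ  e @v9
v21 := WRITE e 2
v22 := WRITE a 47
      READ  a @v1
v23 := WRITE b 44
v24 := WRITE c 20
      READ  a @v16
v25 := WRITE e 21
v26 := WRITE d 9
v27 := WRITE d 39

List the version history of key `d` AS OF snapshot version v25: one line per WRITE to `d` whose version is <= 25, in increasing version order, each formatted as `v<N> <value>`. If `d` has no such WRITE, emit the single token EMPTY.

Scan writes for key=d with version <= 25:
  v1 WRITE a 8 -> skip
  v2 WRITE b 27 -> skip
  v3 WRITE c 33 -> skip
  v4 WRITE b 10 -> skip
  v5 WRITE d 24 -> keep
  v6 WRITE a 13 -> skip
  v7 WRITE b 17 -> skip
  v8 WRITE c 56 -> skip
  v9 WRITE e 6 -> skip
  v10 WRITE a 1 -> skip
  v11 WRITE a 20 -> skip
  v12 WRITE e 18 -> skip
  v13 WRITE e 31 -> skip
  v14 WRITE d 29 -> keep
  v15 WRITE a 36 -> skip
  v16 WRITE e 7 -> skip
  v17 WRITE e 46 -> skip
  v18 WRITE a 37 -> skip
  v19 WRITE a 35 -> skip
  v20 WRITE d 16 -> keep
  v21 WRITE e 2 -> skip
  v22 WRITE a 47 -> skip
  v23 WRITE b 44 -> skip
  v24 WRITE c 20 -> skip
  v25 WRITE e 21 -> skip
  v26 WRITE d 9 -> drop (> snap)
  v27 WRITE d 39 -> drop (> snap)
Collected: [(5, 24), (14, 29), (20, 16)]

Answer: v5 24
v14 29
v20 16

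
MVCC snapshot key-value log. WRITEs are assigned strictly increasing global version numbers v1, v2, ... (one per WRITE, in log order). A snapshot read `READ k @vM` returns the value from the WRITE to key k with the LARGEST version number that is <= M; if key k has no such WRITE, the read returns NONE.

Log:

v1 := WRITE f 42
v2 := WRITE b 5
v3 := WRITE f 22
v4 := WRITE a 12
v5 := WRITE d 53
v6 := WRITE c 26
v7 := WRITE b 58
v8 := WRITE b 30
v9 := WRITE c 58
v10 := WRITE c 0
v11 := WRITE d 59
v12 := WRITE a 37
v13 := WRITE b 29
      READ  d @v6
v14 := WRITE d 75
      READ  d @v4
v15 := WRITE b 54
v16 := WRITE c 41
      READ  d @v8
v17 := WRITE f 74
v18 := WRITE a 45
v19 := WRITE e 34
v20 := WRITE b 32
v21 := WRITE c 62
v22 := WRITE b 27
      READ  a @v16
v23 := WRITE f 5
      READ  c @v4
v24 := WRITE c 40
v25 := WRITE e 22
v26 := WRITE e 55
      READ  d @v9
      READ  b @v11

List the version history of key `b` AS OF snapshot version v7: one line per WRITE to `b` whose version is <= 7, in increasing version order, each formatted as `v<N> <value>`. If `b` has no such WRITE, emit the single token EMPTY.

Scan writes for key=b with version <= 7:
  v1 WRITE f 42 -> skip
  v2 WRITE b 5 -> keep
  v3 WRITE f 22 -> skip
  v4 WRITE a 12 -> skip
  v5 WRITE d 53 -> skip
  v6 WRITE c 26 -> skip
  v7 WRITE b 58 -> keep
  v8 WRITE b 30 -> drop (> snap)
  v9 WRITE c 58 -> skip
  v10 WRITE c 0 -> skip
  v11 WRITE d 59 -> skip
  v12 WRITE a 37 -> skip
  v13 WRITE b 29 -> drop (> snap)
  v14 WRITE d 75 -> skip
  v15 WRITE b 54 -> drop (> snap)
  v16 WRITE c 41 -> skip
  v17 WRITE f 74 -> skip
  v18 WRITE a 45 -> skip
  v19 WRITE e 34 -> skip
  v20 WRITE b 32 -> drop (> snap)
  v21 WRITE c 62 -> skip
  v22 WRITE b 27 -> drop (> snap)
  v23 WRITE f 5 -> skip
  v24 WRITE c 40 -> skip
  v25 WRITE e 22 -> skip
  v26 WRITE e 55 -> skip
Collected: [(2, 5), (7, 58)]

Answer: v2 5
v7 58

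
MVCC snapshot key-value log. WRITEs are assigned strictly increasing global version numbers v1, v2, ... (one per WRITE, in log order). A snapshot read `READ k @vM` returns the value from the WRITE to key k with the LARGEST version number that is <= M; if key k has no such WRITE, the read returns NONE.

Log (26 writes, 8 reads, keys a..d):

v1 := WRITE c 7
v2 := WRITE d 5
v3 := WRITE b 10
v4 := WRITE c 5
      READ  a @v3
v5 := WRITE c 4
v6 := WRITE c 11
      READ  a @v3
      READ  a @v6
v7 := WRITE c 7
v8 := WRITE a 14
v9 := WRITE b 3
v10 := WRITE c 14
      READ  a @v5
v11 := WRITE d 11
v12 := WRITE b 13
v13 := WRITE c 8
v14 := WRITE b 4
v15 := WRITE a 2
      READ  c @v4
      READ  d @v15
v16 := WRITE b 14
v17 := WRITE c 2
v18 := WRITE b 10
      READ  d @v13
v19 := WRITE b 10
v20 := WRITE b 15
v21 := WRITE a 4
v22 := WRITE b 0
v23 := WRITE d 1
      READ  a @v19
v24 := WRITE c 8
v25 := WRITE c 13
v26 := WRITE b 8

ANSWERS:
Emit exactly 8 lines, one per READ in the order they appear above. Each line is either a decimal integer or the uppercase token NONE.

Answer: NONE
NONE
NONE
NONE
5
11
11
2

Derivation:
v1: WRITE c=7  (c history now [(1, 7)])
v2: WRITE d=5  (d history now [(2, 5)])
v3: WRITE b=10  (b history now [(3, 10)])
v4: WRITE c=5  (c history now [(1, 7), (4, 5)])
READ a @v3: history=[] -> no version <= 3 -> NONE
v5: WRITE c=4  (c history now [(1, 7), (4, 5), (5, 4)])
v6: WRITE c=11  (c history now [(1, 7), (4, 5), (5, 4), (6, 11)])
READ a @v3: history=[] -> no version <= 3 -> NONE
READ a @v6: history=[] -> no version <= 6 -> NONE
v7: WRITE c=7  (c history now [(1, 7), (4, 5), (5, 4), (6, 11), (7, 7)])
v8: WRITE a=14  (a history now [(8, 14)])
v9: WRITE b=3  (b history now [(3, 10), (9, 3)])
v10: WRITE c=14  (c history now [(1, 7), (4, 5), (5, 4), (6, 11), (7, 7), (10, 14)])
READ a @v5: history=[(8, 14)] -> no version <= 5 -> NONE
v11: WRITE d=11  (d history now [(2, 5), (11, 11)])
v12: WRITE b=13  (b history now [(3, 10), (9, 3), (12, 13)])
v13: WRITE c=8  (c history now [(1, 7), (4, 5), (5, 4), (6, 11), (7, 7), (10, 14), (13, 8)])
v14: WRITE b=4  (b history now [(3, 10), (9, 3), (12, 13), (14, 4)])
v15: WRITE a=2  (a history now [(8, 14), (15, 2)])
READ c @v4: history=[(1, 7), (4, 5), (5, 4), (6, 11), (7, 7), (10, 14), (13, 8)] -> pick v4 -> 5
READ d @v15: history=[(2, 5), (11, 11)] -> pick v11 -> 11
v16: WRITE b=14  (b history now [(3, 10), (9, 3), (12, 13), (14, 4), (16, 14)])
v17: WRITE c=2  (c history now [(1, 7), (4, 5), (5, 4), (6, 11), (7, 7), (10, 14), (13, 8), (17, 2)])
v18: WRITE b=10  (b history now [(3, 10), (9, 3), (12, 13), (14, 4), (16, 14), (18, 10)])
READ d @v13: history=[(2, 5), (11, 11)] -> pick v11 -> 11
v19: WRITE b=10  (b history now [(3, 10), (9, 3), (12, 13), (14, 4), (16, 14), (18, 10), (19, 10)])
v20: WRITE b=15  (b history now [(3, 10), (9, 3), (12, 13), (14, 4), (16, 14), (18, 10), (19, 10), (20, 15)])
v21: WRITE a=4  (a history now [(8, 14), (15, 2), (21, 4)])
v22: WRITE b=0  (b history now [(3, 10), (9, 3), (12, 13), (14, 4), (16, 14), (18, 10), (19, 10), (20, 15), (22, 0)])
v23: WRITE d=1  (d history now [(2, 5), (11, 11), (23, 1)])
READ a @v19: history=[(8, 14), (15, 2), (21, 4)] -> pick v15 -> 2
v24: WRITE c=8  (c history now [(1, 7), (4, 5), (5, 4), (6, 11), (7, 7), (10, 14), (13, 8), (17, 2), (24, 8)])
v25: WRITE c=13  (c history now [(1, 7), (4, 5), (5, 4), (6, 11), (7, 7), (10, 14), (13, 8), (17, 2), (24, 8), (25, 13)])
v26: WRITE b=8  (b history now [(3, 10), (9, 3), (12, 13), (14, 4), (16, 14), (18, 10), (19, 10), (20, 15), (22, 0), (26, 8)])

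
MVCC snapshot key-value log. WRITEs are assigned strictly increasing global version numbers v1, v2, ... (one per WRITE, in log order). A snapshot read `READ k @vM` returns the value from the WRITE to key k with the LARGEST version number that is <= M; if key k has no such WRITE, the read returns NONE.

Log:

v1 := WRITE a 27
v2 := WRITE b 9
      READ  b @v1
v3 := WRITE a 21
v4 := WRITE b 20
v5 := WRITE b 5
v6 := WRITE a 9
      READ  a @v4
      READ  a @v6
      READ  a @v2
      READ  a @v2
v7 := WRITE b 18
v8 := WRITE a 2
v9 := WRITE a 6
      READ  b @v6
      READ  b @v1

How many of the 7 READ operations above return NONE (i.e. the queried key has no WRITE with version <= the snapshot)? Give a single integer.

Answer: 2

Derivation:
v1: WRITE a=27  (a history now [(1, 27)])
v2: WRITE b=9  (b history now [(2, 9)])
READ b @v1: history=[(2, 9)] -> no version <= 1 -> NONE
v3: WRITE a=21  (a history now [(1, 27), (3, 21)])
v4: WRITE b=20  (b history now [(2, 9), (4, 20)])
v5: WRITE b=5  (b history now [(2, 9), (4, 20), (5, 5)])
v6: WRITE a=9  (a history now [(1, 27), (3, 21), (6, 9)])
READ a @v4: history=[(1, 27), (3, 21), (6, 9)] -> pick v3 -> 21
READ a @v6: history=[(1, 27), (3, 21), (6, 9)] -> pick v6 -> 9
READ a @v2: history=[(1, 27), (3, 21), (6, 9)] -> pick v1 -> 27
READ a @v2: history=[(1, 27), (3, 21), (6, 9)] -> pick v1 -> 27
v7: WRITE b=18  (b history now [(2, 9), (4, 20), (5, 5), (7, 18)])
v8: WRITE a=2  (a history now [(1, 27), (3, 21), (6, 9), (8, 2)])
v9: WRITE a=6  (a history now [(1, 27), (3, 21), (6, 9), (8, 2), (9, 6)])
READ b @v6: history=[(2, 9), (4, 20), (5, 5), (7, 18)] -> pick v5 -> 5
READ b @v1: history=[(2, 9), (4, 20), (5, 5), (7, 18)] -> no version <= 1 -> NONE
Read results in order: ['NONE', '21', '9', '27', '27', '5', 'NONE']
NONE count = 2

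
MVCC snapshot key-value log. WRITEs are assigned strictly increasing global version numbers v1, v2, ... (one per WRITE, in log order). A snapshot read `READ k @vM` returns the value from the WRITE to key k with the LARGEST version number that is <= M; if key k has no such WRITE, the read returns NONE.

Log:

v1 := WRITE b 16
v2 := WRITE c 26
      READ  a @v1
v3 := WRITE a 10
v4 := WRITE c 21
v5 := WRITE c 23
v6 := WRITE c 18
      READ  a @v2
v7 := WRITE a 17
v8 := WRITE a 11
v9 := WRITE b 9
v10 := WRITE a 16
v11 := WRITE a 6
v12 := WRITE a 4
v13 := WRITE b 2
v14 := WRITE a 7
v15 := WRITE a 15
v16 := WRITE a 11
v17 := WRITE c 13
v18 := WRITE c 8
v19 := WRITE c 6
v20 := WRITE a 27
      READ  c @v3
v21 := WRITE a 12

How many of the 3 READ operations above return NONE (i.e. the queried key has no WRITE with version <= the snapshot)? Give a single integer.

v1: WRITE b=16  (b history now [(1, 16)])
v2: WRITE c=26  (c history now [(2, 26)])
READ a @v1: history=[] -> no version <= 1 -> NONE
v3: WRITE a=10  (a history now [(3, 10)])
v4: WRITE c=21  (c history now [(2, 26), (4, 21)])
v5: WRITE c=23  (c history now [(2, 26), (4, 21), (5, 23)])
v6: WRITE c=18  (c history now [(2, 26), (4, 21), (5, 23), (6, 18)])
READ a @v2: history=[(3, 10)] -> no version <= 2 -> NONE
v7: WRITE a=17  (a history now [(3, 10), (7, 17)])
v8: WRITE a=11  (a history now [(3, 10), (7, 17), (8, 11)])
v9: WRITE b=9  (b history now [(1, 16), (9, 9)])
v10: WRITE a=16  (a history now [(3, 10), (7, 17), (8, 11), (10, 16)])
v11: WRITE a=6  (a history now [(3, 10), (7, 17), (8, 11), (10, 16), (11, 6)])
v12: WRITE a=4  (a history now [(3, 10), (7, 17), (8, 11), (10, 16), (11, 6), (12, 4)])
v13: WRITE b=2  (b history now [(1, 16), (9, 9), (13, 2)])
v14: WRITE a=7  (a history now [(3, 10), (7, 17), (8, 11), (10, 16), (11, 6), (12, 4), (14, 7)])
v15: WRITE a=15  (a history now [(3, 10), (7, 17), (8, 11), (10, 16), (11, 6), (12, 4), (14, 7), (15, 15)])
v16: WRITE a=11  (a history now [(3, 10), (7, 17), (8, 11), (10, 16), (11, 6), (12, 4), (14, 7), (15, 15), (16, 11)])
v17: WRITE c=13  (c history now [(2, 26), (4, 21), (5, 23), (6, 18), (17, 13)])
v18: WRITE c=8  (c history now [(2, 26), (4, 21), (5, 23), (6, 18), (17, 13), (18, 8)])
v19: WRITE c=6  (c history now [(2, 26), (4, 21), (5, 23), (6, 18), (17, 13), (18, 8), (19, 6)])
v20: WRITE a=27  (a history now [(3, 10), (7, 17), (8, 11), (10, 16), (11, 6), (12, 4), (14, 7), (15, 15), (16, 11), (20, 27)])
READ c @v3: history=[(2, 26), (4, 21), (5, 23), (6, 18), (17, 13), (18, 8), (19, 6)] -> pick v2 -> 26
v21: WRITE a=12  (a history now [(3, 10), (7, 17), (8, 11), (10, 16), (11, 6), (12, 4), (14, 7), (15, 15), (16, 11), (20, 27), (21, 12)])
Read results in order: ['NONE', 'NONE', '26']
NONE count = 2

Answer: 2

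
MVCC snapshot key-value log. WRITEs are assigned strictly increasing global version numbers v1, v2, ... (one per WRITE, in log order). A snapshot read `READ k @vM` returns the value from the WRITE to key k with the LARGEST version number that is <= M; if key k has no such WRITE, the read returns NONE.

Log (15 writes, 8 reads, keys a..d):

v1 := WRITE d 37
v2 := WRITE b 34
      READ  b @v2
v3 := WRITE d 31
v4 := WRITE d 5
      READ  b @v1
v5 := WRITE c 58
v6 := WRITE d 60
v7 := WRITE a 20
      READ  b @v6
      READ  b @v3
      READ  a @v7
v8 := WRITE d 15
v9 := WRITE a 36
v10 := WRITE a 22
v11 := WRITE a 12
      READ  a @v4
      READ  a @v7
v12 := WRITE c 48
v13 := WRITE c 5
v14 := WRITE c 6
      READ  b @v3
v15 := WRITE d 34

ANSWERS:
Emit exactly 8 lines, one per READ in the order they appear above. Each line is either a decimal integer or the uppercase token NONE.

Answer: 34
NONE
34
34
20
NONE
20
34

Derivation:
v1: WRITE d=37  (d history now [(1, 37)])
v2: WRITE b=34  (b history now [(2, 34)])
READ b @v2: history=[(2, 34)] -> pick v2 -> 34
v3: WRITE d=31  (d history now [(1, 37), (3, 31)])
v4: WRITE d=5  (d history now [(1, 37), (3, 31), (4, 5)])
READ b @v1: history=[(2, 34)] -> no version <= 1 -> NONE
v5: WRITE c=58  (c history now [(5, 58)])
v6: WRITE d=60  (d history now [(1, 37), (3, 31), (4, 5), (6, 60)])
v7: WRITE a=20  (a history now [(7, 20)])
READ b @v6: history=[(2, 34)] -> pick v2 -> 34
READ b @v3: history=[(2, 34)] -> pick v2 -> 34
READ a @v7: history=[(7, 20)] -> pick v7 -> 20
v8: WRITE d=15  (d history now [(1, 37), (3, 31), (4, 5), (6, 60), (8, 15)])
v9: WRITE a=36  (a history now [(7, 20), (9, 36)])
v10: WRITE a=22  (a history now [(7, 20), (9, 36), (10, 22)])
v11: WRITE a=12  (a history now [(7, 20), (9, 36), (10, 22), (11, 12)])
READ a @v4: history=[(7, 20), (9, 36), (10, 22), (11, 12)] -> no version <= 4 -> NONE
READ a @v7: history=[(7, 20), (9, 36), (10, 22), (11, 12)] -> pick v7 -> 20
v12: WRITE c=48  (c history now [(5, 58), (12, 48)])
v13: WRITE c=5  (c history now [(5, 58), (12, 48), (13, 5)])
v14: WRITE c=6  (c history now [(5, 58), (12, 48), (13, 5), (14, 6)])
READ b @v3: history=[(2, 34)] -> pick v2 -> 34
v15: WRITE d=34  (d history now [(1, 37), (3, 31), (4, 5), (6, 60), (8, 15), (15, 34)])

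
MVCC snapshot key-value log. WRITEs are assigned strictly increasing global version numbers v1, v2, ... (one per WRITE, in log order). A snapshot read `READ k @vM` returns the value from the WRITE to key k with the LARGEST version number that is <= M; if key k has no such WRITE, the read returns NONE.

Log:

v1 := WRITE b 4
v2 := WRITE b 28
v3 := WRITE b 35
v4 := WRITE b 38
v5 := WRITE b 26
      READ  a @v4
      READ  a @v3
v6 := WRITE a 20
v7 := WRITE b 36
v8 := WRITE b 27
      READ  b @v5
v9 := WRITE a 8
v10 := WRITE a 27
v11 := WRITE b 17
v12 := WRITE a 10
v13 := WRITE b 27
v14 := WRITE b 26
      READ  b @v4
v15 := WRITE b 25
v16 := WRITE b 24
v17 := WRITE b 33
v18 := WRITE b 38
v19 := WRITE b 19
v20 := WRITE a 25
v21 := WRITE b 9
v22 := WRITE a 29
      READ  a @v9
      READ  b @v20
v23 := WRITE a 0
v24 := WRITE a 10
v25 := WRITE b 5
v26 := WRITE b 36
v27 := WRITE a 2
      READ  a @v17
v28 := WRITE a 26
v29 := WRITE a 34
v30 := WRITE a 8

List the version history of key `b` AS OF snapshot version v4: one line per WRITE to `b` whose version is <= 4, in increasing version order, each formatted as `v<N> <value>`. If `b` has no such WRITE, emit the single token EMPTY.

Scan writes for key=b with version <= 4:
  v1 WRITE b 4 -> keep
  v2 WRITE b 28 -> keep
  v3 WRITE b 35 -> keep
  v4 WRITE b 38 -> keep
  v5 WRITE b 26 -> drop (> snap)
  v6 WRITE a 20 -> skip
  v7 WRITE b 36 -> drop (> snap)
  v8 WRITE b 27 -> drop (> snap)
  v9 WRITE a 8 -> skip
  v10 WRITE a 27 -> skip
  v11 WRITE b 17 -> drop (> snap)
  v12 WRITE a 10 -> skip
  v13 WRITE b 27 -> drop (> snap)
  v14 WRITE b 26 -> drop (> snap)
  v15 WRITE b 25 -> drop (> snap)
  v16 WRITE b 24 -> drop (> snap)
  v17 WRITE b 33 -> drop (> snap)
  v18 WRITE b 38 -> drop (> snap)
  v19 WRITE b 19 -> drop (> snap)
  v20 WRITE a 25 -> skip
  v21 WRITE b 9 -> drop (> snap)
  v22 WRITE a 29 -> skip
  v23 WRITE a 0 -> skip
  v24 WRITE a 10 -> skip
  v25 WRITE b 5 -> drop (> snap)
  v26 WRITE b 36 -> drop (> snap)
  v27 WRITE a 2 -> skip
  v28 WRITE a 26 -> skip
  v29 WRITE a 34 -> skip
  v30 WRITE a 8 -> skip
Collected: [(1, 4), (2, 28), (3, 35), (4, 38)]

Answer: v1 4
v2 28
v3 35
v4 38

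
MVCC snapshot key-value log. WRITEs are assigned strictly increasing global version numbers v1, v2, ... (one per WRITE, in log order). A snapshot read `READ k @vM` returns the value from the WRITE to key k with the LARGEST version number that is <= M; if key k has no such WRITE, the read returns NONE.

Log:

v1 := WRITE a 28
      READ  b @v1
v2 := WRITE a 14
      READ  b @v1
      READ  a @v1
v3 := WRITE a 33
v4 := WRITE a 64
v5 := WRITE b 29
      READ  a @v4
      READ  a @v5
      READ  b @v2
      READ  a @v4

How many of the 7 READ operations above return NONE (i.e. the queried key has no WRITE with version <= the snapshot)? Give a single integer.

v1: WRITE a=28  (a history now [(1, 28)])
READ b @v1: history=[] -> no version <= 1 -> NONE
v2: WRITE a=14  (a history now [(1, 28), (2, 14)])
READ b @v1: history=[] -> no version <= 1 -> NONE
READ a @v1: history=[(1, 28), (2, 14)] -> pick v1 -> 28
v3: WRITE a=33  (a history now [(1, 28), (2, 14), (3, 33)])
v4: WRITE a=64  (a history now [(1, 28), (2, 14), (3, 33), (4, 64)])
v5: WRITE b=29  (b history now [(5, 29)])
READ a @v4: history=[(1, 28), (2, 14), (3, 33), (4, 64)] -> pick v4 -> 64
READ a @v5: history=[(1, 28), (2, 14), (3, 33), (4, 64)] -> pick v4 -> 64
READ b @v2: history=[(5, 29)] -> no version <= 2 -> NONE
READ a @v4: history=[(1, 28), (2, 14), (3, 33), (4, 64)] -> pick v4 -> 64
Read results in order: ['NONE', 'NONE', '28', '64', '64', 'NONE', '64']
NONE count = 3

Answer: 3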